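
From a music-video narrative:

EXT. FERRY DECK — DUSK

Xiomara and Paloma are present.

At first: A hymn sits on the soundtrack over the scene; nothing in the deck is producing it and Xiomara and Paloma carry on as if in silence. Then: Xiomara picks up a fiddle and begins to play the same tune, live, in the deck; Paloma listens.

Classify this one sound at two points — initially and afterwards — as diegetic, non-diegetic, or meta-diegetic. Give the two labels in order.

non-diegetic, diegetic

Initially: no in-world source exists and no character can hear it — underscore → non-diegetic.
Afterwards: a fiddle is now a real source in the story world and the characters hear it → diegetic.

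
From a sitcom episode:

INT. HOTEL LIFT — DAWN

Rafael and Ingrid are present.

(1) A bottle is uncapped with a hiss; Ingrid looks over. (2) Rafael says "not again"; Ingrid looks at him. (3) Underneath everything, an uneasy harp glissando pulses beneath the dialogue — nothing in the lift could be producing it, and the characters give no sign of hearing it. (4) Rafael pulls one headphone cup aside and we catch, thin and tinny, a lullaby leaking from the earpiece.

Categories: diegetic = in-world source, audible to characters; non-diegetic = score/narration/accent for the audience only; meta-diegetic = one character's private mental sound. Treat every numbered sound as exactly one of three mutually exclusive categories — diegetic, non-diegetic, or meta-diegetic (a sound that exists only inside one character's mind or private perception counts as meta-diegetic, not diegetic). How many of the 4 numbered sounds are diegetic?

3

(1) an in-world source (a bottle); characters could hear it → diegetic.
Sound (2): Rafael is a character speaking aloud in the scene, so diegetic.
(3) nothing in the lift produces it and the characters don't hear it — pure soundtrack → non-diegetic.
Sound (4): the earpiece is a real device on Rafael's head — source music, so diegetic.
Diegetic: (1), (2), (4) — that's 3.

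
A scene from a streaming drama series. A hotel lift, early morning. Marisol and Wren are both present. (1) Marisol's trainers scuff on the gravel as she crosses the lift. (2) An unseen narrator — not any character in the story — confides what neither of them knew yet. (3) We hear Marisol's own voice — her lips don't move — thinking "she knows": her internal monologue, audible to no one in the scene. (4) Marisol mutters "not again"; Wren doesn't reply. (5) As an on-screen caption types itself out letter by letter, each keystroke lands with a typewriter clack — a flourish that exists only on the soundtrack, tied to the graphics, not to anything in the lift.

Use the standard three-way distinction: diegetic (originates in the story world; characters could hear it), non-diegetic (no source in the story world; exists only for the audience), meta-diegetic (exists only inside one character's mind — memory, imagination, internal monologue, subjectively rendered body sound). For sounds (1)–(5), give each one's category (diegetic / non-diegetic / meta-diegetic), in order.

(1) Marisol's footsteps are produced in the story world → diegetic.
Sound (2): the narrator exists outside the story world, addressing only the audience, so non-diegetic.
(3) internal monologue — inside Marisol's mind, not spoken into the scene → meta-diegetic.
(4) Marisol is a character speaking aloud in the scene → diegetic.
(5) the caption isn't part of the story world, so neither is the sound tied to it → non-diegetic.

diegetic, non-diegetic, meta-diegetic, diegetic, non-diegetic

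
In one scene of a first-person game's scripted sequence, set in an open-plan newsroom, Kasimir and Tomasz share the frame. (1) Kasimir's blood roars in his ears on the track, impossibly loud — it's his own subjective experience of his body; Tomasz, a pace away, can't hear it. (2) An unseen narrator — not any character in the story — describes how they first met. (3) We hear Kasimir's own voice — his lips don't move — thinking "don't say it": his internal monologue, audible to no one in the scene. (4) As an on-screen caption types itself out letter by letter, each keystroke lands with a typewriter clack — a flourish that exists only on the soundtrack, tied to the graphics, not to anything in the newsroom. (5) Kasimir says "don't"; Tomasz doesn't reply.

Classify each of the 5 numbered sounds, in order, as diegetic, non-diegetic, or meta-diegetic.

meta-diegetic, non-diegetic, meta-diegetic, non-diegetic, diegetic

Sound (1): a subjective body sound — Kasimir's private perception, inaudible to Tomasz, so meta-diegetic.
(2) the narrator exists outside the story world, addressing only the audience → non-diegetic.
(3) is meta-diegetic: Kasimir's thought-voice: a private mental sound no other character can hear.
Sound (4): it accompanies on-screen graphics, not anything inside the story world, so non-diegetic.
Sound (5): on-screen dialogue — Kasimir speaks and Tomasz is there to hear, so diegetic.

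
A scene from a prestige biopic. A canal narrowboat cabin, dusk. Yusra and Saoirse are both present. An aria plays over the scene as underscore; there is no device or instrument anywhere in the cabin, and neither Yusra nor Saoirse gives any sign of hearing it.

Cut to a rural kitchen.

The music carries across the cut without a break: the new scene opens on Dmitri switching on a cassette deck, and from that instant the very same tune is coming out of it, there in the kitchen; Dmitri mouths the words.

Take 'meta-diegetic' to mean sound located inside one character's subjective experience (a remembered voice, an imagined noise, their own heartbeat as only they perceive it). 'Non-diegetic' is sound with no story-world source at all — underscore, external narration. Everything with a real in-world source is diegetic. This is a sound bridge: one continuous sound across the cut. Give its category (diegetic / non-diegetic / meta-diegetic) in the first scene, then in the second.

Scene one: there's no in-world source anywhere and no character hears it — underscore for the audience only → non-diegetic.
Scene two: once Dmitri turns on a cassette deck, the music has a real source in the story world and Dmitri reacts to it → diegetic.

non-diegetic, diegetic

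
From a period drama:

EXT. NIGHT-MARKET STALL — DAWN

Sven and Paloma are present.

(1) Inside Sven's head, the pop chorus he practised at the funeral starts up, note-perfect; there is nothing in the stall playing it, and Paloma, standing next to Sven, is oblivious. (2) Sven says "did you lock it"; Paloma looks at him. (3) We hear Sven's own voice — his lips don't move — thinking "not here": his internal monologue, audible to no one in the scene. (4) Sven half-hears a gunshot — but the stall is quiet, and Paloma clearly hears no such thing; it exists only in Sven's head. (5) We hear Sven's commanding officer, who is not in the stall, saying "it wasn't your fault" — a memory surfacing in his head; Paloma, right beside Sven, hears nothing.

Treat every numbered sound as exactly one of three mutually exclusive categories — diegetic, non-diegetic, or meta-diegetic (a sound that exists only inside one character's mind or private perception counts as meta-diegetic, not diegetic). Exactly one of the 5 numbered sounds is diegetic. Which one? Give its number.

2

Sound (1): remembered music, private to Sven — Paloma is oblivious because it isn't in the room, so meta-diegetic.
(2) spoken by a character present in the story world → diegetic.
(3) internal monologue — inside Sven's mind, not spoken into the scene → meta-diegetic.
Sound (4): subjective to Sven: the stall is silent and Paloma hears nothing, so meta-diegetic.
(5) is meta-diegetic: a remembered line, private to Sven — not present in the room, not audible to Paloma.
Only (2) is diegetic.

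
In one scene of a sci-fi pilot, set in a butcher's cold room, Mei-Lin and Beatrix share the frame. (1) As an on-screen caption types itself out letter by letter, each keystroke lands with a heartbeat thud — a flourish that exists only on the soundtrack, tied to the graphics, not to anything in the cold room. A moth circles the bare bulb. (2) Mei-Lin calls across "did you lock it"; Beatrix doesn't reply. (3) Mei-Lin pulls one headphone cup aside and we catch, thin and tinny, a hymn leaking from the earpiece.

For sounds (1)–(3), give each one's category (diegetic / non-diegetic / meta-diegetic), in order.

(1) is non-diegetic: the caption isn't part of the story world, so neither is the sound tied to it.
Sound (2): spoken by a character present in the story world, so diegetic.
(3) the earpiece is a real device on Mei-Lin's head — source music → diegetic.

non-diegetic, diegetic, diegetic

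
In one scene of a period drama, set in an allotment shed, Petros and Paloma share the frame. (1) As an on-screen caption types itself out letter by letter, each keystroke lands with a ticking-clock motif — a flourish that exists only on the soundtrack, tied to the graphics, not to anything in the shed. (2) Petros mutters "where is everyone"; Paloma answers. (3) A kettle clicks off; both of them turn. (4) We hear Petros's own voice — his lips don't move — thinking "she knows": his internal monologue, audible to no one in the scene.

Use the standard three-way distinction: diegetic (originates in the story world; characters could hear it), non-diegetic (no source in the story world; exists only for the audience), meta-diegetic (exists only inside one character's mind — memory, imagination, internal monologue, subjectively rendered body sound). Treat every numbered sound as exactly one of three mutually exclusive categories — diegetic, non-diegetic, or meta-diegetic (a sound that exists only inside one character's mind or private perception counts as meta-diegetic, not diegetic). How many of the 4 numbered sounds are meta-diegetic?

(1) it accompanies on-screen graphics, not anything inside the story world → non-diegetic.
(2) Petros is a character speaking aloud in the scene → diegetic.
Sound (3): the sound comes from a kettle physically present in the location, so diegetic.
(4) it's Petros's unspoken thought, heard only by the audience via his subjectivity → meta-diegetic.
Meta-diegetic: (4) — that's 1.

1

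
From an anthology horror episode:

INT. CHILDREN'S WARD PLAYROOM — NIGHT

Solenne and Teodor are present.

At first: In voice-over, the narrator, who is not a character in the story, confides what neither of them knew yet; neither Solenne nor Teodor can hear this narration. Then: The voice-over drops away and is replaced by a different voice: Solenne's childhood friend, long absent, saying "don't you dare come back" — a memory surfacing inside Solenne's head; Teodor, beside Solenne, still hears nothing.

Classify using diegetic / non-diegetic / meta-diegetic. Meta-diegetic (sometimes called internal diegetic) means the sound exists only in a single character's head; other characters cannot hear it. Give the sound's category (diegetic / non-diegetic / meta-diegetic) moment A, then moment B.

non-diegetic, meta-diegetic

Moment A: the external narrator addresses only the audience — outside the story world → non-diegetic.
Moment B: the replacement voice is a memory inside Solenne's mind specifically → meta-diegetic.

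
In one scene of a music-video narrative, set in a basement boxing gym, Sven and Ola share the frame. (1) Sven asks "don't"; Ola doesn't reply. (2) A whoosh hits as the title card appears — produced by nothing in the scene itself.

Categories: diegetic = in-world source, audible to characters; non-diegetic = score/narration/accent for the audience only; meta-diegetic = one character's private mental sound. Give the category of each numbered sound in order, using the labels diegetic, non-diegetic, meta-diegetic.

Sound (1): on-screen dialogue — Sven speaks and Ola is there to hear, so diegetic.
(2) is non-diegetic: it's a sound-design accent with no in-world source; no one in the scene can hear it.

diegetic, non-diegetic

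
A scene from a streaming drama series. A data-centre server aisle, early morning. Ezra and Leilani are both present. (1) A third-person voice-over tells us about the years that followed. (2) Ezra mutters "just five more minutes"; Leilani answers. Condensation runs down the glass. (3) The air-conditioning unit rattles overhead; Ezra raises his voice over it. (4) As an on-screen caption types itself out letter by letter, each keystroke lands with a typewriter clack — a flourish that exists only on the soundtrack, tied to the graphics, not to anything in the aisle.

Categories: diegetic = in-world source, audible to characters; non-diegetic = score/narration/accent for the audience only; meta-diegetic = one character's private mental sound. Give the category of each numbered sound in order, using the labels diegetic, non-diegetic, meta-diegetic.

(1) commentary laid over the scene from outside the fiction → non-diegetic.
(2) is diegetic: spoken by a character present in the story world.
(3) ambient/room sound belonging to the story's physical space → diegetic.
Sound (4): sound married to a title/caption — outside the diegesis by definition, so non-diegetic.

non-diegetic, diegetic, diegetic, non-diegetic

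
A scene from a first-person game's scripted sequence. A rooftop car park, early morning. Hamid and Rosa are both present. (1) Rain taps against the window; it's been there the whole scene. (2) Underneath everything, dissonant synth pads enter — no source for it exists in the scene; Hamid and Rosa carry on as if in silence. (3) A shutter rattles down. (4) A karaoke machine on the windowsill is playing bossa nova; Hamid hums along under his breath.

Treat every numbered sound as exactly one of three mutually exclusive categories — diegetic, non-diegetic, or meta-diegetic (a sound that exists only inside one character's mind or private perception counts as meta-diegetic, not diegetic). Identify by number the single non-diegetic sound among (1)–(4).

Sound (1): it's the actual ambient sound of the location, so diegetic.
(2) nothing in the car park produces it and the characters don't hear it — pure soundtrack → non-diegetic.
(3) the sound comes from a shutter physically present in the location → diegetic.
Sound (4): source music from a karaoke machine, which exists in the story world, so diegetic.
Only (2) is non-diegetic.

2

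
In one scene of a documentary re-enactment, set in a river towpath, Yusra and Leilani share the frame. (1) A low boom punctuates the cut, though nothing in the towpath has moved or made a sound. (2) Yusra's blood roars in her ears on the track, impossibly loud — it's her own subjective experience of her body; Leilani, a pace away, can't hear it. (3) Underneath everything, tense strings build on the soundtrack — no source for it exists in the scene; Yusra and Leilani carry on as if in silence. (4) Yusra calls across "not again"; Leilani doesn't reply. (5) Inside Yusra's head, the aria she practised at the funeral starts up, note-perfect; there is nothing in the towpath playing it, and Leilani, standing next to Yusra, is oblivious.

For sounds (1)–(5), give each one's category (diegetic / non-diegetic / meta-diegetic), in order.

non-diegetic, meta-diegetic, non-diegetic, diegetic, meta-diegetic

(1) it's a sound-design accent with no in-world source; no one in the scene can hear it → non-diegetic.
(2) it's Yusra's internal bodily sensation rendered as sound; only Yusra 'hears' it → meta-diegetic.
Sound (3): score with no on-screen or off-screen source; it exists for the audience alone, so non-diegetic.
(4) spoken by a character present in the story world → diegetic.
(5) the music is a memory playing inside Yusra's mind alone; no real-world source, Leilani can't hear it → meta-diegetic.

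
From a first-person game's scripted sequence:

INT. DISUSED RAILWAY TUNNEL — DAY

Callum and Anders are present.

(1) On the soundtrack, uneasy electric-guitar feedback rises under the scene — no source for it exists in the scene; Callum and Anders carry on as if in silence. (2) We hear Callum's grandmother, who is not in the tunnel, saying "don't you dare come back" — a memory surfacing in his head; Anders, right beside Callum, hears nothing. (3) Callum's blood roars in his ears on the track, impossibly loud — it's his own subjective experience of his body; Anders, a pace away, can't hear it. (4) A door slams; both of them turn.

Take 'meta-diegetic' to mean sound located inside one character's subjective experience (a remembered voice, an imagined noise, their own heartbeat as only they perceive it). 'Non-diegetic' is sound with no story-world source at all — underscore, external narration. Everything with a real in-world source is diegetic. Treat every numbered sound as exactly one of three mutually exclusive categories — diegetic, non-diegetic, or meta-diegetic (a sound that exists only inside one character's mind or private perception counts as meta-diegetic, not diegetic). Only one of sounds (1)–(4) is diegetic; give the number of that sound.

Sound (1): score with no on-screen or off-screen source; it exists for the audience alone, so non-diegetic.
(2) it's Callum's recollection rendered as sound; the other character can't hear it → meta-diegetic.
(3) it's Callum's internal bodily sensation rendered as sound; only Callum 'hears' it → meta-diegetic.
(4) an in-world source (a door); characters could hear it → diegetic.
Only (4) is diegetic.

4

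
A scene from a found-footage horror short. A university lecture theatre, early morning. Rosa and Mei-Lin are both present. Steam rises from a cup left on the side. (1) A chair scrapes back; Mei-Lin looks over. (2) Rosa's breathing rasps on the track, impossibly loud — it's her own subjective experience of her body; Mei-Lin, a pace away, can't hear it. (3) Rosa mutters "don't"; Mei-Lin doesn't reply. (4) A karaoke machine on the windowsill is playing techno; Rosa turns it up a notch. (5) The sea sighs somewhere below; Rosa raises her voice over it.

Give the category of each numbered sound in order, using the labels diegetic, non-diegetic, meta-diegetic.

diegetic, meta-diegetic, diegetic, diegetic, diegetic

(1) a chair is a real object/event in the scene's world → diegetic.
Sound (2): a subjective body sound — Rosa's private perception, inaudible to Mei-Lin, so meta-diegetic.
(3) Rosa is a character speaking aloud in the scene → diegetic.
Sound (4): source music from a karaoke machine, which exists in the story world, so diegetic.
Sound (5): the sea is part of the location's real environment, so diegetic.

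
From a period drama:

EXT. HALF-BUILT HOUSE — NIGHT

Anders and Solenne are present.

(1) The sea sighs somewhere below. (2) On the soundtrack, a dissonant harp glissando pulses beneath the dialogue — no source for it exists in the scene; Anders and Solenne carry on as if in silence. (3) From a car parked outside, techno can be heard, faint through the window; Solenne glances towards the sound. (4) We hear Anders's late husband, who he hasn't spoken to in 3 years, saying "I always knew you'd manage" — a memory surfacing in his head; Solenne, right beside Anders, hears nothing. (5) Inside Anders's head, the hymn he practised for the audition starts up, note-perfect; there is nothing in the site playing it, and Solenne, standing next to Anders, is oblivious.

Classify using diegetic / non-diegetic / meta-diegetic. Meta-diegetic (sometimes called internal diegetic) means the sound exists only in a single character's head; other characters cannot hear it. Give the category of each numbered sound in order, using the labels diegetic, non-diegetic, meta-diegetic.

diegetic, non-diegetic, diegetic, meta-diegetic, meta-diegetic

(1) it's the actual ambient sound of the location → diegetic.
Sound (2): nothing in the site produces it and the characters don't hear it — pure soundtrack, so non-diegetic.
(3) the music has an off-screen but real-world source and a character hears it → diegetic.
Sound (4): a remembered line, private to Anders — not present in the room, not audible to Solenne, so meta-diegetic.
Sound (5): it lives in Anders's subjectivity, not in the site, so meta-diegetic.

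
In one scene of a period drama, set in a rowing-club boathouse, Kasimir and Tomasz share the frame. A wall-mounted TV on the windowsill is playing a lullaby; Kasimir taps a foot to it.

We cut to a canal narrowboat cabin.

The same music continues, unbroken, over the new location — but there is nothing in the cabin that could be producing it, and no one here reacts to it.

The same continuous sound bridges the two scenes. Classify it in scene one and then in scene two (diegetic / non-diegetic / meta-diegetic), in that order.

Scene one: a wall-mounted TV is an on-screen source and Kasimir reacts to it → diegetic.
Scene two: there is no source in the cabin and no one hears it — it's now underscore → non-diegetic.

diegetic, non-diegetic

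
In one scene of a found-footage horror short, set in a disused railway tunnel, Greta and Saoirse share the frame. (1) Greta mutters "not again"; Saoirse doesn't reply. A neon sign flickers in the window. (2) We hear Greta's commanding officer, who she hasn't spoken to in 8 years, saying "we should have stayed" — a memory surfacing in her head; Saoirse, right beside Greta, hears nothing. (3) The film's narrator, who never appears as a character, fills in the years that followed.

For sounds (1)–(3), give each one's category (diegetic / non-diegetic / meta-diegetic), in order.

(1) Greta is a character speaking aloud in the scene → diegetic.
(2) it's Greta's recollection rendered as sound; the other character can't hear it → meta-diegetic.
Sound (3): external voice-over — not a character, not heard by anyone in the scene, so non-diegetic.

diegetic, meta-diegetic, non-diegetic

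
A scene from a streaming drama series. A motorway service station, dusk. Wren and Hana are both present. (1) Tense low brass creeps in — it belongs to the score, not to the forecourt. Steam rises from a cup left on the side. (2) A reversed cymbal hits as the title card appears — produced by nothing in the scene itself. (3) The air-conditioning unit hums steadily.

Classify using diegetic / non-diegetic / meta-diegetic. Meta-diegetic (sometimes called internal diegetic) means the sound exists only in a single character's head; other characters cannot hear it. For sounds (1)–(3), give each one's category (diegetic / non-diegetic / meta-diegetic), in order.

non-diegetic, non-diegetic, diegetic

(1) it has no source in the story world and no character can hear it — it's underscore → non-diegetic.
(2) nothing in the scene produces it; it's an accent added for the audience → non-diegetic.
Sound (3): the air-conditioning unit is part of the location's real environment, so diegetic.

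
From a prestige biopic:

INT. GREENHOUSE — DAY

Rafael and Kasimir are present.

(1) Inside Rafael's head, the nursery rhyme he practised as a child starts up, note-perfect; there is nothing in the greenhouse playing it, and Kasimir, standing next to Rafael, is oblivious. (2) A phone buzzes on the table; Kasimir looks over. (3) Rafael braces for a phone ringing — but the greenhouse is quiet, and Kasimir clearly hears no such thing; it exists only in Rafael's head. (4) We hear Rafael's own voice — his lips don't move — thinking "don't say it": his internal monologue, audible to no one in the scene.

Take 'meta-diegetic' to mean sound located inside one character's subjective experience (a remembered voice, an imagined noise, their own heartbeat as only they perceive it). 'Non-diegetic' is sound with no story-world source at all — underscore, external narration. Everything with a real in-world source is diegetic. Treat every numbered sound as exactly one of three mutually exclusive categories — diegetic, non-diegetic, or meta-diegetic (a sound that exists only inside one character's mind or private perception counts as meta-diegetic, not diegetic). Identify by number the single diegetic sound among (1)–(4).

2

(1) it lives in Rafael's subjectivity, not in the greenhouse → meta-diegetic.
Sound (2): an in-world source (a phone); characters could hear it, so diegetic.
(3) is meta-diegetic: the sound is imagined by Rafael; nothing in the story world is producing it and Kasimir can't hear it.
Sound (4): it's Rafael's unspoken thought, heard only by the audience via his subjectivity, so meta-diegetic.
Only (2) is diegetic.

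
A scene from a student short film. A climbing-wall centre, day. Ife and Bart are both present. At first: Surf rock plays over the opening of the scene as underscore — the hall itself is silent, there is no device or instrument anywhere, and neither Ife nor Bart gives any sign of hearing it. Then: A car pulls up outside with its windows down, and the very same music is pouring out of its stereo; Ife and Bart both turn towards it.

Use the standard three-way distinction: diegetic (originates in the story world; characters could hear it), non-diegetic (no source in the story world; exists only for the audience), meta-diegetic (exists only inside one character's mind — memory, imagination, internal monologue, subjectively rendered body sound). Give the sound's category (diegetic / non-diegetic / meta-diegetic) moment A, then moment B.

non-diegetic, diegetic

Moment A: no in-world source exists and no character can hear it — underscore → non-diegetic.
Moment B: the car stereo is now a real source in the story world and the characters hear it → diegetic.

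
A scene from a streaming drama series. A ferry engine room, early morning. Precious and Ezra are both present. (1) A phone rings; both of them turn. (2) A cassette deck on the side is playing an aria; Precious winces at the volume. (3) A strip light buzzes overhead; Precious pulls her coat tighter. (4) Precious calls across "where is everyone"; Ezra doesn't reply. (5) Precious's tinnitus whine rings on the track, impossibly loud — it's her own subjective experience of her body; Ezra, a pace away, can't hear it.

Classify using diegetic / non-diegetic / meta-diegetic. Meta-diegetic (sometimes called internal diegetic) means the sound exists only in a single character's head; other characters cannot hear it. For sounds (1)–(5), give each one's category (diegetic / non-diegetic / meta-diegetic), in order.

diegetic, diegetic, diegetic, diegetic, meta-diegetic

(1) is diegetic: a phone is a real object/event in the scene's world.
(2) a cassette deck is a physical source in the scene and Precious reacts to it → diegetic.
Sound (3): a strip light is part of the location's real environment, so diegetic.
(4) is diegetic: on-screen dialogue — Precious speaks and Ezra is there to hear.
Sound (5): a subjective body sound — Precious's private perception, inaudible to Ezra, so meta-diegetic.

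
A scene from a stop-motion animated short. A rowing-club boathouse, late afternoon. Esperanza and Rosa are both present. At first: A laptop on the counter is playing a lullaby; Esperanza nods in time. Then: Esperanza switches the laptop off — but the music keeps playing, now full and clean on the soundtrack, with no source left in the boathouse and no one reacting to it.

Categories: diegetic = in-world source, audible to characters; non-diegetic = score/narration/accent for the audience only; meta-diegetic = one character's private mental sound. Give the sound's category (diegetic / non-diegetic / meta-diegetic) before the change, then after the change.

Before the change: a laptop is a real in-scene source and Esperanza reacts to it → diegetic.
After the change: there is no longer any in-world source and no one can hear it — it has become underscore → non-diegetic.

diegetic, non-diegetic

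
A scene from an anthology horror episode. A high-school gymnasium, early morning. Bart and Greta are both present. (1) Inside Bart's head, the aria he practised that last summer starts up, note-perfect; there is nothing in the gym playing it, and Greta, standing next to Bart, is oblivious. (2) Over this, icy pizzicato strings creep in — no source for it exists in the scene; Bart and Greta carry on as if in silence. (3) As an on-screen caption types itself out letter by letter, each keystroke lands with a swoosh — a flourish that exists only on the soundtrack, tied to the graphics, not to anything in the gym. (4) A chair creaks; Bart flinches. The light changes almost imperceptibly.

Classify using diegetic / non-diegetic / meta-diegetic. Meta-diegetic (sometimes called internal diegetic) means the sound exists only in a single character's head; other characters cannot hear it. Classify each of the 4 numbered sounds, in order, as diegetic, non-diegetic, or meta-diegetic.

(1) remembered music, private to Bart — Greta is oblivious because it isn't in the room → meta-diegetic.
Sound (2): score with no on-screen or off-screen source; it exists for the audience alone, so non-diegetic.
(3) is non-diegetic: the caption isn't part of the story world, so neither is the sound tied to it.
(4) an in-world source (a chair); characters could hear it → diegetic.

meta-diegetic, non-diegetic, non-diegetic, diegetic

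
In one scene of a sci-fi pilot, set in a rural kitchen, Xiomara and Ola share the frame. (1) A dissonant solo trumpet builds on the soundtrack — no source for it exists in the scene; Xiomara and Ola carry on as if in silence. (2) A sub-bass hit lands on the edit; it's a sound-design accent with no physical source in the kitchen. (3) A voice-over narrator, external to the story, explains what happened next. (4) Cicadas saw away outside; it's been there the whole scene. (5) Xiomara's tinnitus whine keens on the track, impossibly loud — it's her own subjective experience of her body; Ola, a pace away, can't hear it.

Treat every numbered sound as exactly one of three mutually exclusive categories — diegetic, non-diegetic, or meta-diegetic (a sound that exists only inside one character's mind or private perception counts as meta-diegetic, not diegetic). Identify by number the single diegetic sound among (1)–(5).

4

(1) score with no on-screen or off-screen source; it exists for the audience alone → non-diegetic.
(2) an editorial stinger — it belongs to the cut, not the story world → non-diegetic.
(3) is non-diegetic: commentary laid over the scene from outside the fiction.
(4) cicadas is part of the location's real environment → diegetic.
(5) is meta-diegetic: it's Xiomara's internal bodily sensation rendered as sound; only Xiomara 'hears' it.
Only (4) is diegetic.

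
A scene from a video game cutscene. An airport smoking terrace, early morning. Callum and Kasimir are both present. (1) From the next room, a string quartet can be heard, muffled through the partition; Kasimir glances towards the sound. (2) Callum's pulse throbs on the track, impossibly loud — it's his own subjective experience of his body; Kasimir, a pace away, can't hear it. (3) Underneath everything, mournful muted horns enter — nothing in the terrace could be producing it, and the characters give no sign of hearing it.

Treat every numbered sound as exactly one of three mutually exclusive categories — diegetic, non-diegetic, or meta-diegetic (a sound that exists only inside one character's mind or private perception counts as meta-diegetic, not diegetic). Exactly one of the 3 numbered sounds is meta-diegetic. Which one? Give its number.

Sound (1): it's coming from the next room — a location within the story world — and Kasimir reacts, so diegetic.
Sound (2): point-of-audition from inside Callum's body; not a sound in the room, so meta-diegetic.
Sound (3): it has no source in the story world and no character can hear it — it's underscore, so non-diegetic.
Only (2) is meta-diegetic.

2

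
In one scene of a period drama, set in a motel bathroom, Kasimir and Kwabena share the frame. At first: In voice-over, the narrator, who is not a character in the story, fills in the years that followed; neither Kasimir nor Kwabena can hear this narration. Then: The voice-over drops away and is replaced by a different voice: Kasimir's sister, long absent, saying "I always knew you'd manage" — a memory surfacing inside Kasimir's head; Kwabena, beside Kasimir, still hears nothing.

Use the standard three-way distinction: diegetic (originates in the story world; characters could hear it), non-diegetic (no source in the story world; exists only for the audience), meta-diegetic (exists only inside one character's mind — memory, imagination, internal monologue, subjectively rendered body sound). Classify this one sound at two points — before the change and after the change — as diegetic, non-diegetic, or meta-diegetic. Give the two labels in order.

non-diegetic, meta-diegetic

Before the change: the external narrator addresses only the audience — outside the story world → non-diegetic.
After the change: the replacement voice is a memory inside Kasimir's mind specifically → meta-diegetic.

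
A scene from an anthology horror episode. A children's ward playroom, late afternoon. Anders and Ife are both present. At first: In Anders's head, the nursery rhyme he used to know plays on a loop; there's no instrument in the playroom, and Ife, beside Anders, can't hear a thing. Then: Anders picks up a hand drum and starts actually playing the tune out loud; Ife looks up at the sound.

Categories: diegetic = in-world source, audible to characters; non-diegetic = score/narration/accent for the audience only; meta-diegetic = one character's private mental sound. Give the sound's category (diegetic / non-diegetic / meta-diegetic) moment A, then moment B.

meta-diegetic, diegetic

Moment A: the tune exists only as Anders's private memory; Ife can't hear it → meta-diegetic.
Moment B: Anders is now producing it live on a hand drum, in the room, and Ife hears it → diegetic.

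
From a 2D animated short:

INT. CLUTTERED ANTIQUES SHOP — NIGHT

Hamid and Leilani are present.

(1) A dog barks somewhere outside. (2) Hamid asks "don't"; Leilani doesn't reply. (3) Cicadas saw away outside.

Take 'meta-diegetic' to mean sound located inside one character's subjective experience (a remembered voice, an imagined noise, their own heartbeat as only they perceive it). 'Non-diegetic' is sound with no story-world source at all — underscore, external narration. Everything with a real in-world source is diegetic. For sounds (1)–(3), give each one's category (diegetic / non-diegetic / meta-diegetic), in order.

Sound (1): an in-world source (a dog); characters could hear it, so diegetic.
(2) spoken by a character present in the story world → diegetic.
Sound (3): cicadas is part of the location's real environment, so diegetic.

diegetic, diegetic, diegetic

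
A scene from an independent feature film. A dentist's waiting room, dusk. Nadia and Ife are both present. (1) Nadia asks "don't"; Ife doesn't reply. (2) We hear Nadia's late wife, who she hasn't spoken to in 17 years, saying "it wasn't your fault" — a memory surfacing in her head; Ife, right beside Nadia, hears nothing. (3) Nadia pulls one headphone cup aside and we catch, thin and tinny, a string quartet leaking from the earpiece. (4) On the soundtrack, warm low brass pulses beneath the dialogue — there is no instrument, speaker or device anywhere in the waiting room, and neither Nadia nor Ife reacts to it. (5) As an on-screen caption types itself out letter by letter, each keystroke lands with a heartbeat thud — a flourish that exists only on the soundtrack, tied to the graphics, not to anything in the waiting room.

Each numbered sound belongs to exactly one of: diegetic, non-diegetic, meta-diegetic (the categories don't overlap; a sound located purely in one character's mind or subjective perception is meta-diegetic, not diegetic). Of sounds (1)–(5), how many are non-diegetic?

2

Sound (1): on-screen dialogue — Nadia speaks and Ife is there to hear, so diegetic.
Sound (2): a remembered line, private to Nadia — not present in the room, not audible to Ife, so meta-diegetic.
(3) is diegetic: the headphones are an on-screen source.
(4) is non-diegetic: nothing in the waiting room produces it and the characters don't hear it — pure soundtrack.
(5) the caption isn't part of the story world, so neither is the sound tied to it → non-diegetic.
Non-diegetic: (4), (5) — that's 2.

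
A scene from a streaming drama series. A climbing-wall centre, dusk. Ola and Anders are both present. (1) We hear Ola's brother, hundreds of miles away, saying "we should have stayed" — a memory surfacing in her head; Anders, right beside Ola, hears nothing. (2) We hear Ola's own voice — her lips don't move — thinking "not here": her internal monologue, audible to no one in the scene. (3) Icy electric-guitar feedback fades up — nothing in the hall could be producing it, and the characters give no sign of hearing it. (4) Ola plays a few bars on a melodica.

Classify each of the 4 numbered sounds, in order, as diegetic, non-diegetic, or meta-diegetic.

meta-diegetic, meta-diegetic, non-diegetic, diegetic

(1) the voice is a memory playing only inside Ola's mind; Anders can't hear it → meta-diegetic.
(2) is meta-diegetic: it's Ola's unspoken thought, heard only by the audience via her subjectivity.
Sound (3): nothing in the hall produces it and the characters don't hear it — pure soundtrack, so non-diegetic.
(4) a character is playing a melodica on screen → diegetic.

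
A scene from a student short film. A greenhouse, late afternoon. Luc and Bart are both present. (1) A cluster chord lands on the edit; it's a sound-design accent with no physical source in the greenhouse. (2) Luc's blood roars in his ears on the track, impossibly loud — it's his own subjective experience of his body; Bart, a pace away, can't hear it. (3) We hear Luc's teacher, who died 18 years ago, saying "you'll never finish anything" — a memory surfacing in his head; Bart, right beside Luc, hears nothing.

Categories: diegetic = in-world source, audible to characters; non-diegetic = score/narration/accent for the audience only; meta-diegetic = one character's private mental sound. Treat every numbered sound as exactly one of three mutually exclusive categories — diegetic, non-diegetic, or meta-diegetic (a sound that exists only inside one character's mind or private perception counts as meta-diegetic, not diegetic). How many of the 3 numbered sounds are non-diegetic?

1

Sound (1): an editorial stinger — it belongs to the cut, not the story world, so non-diegetic.
(2) a subjective body sound — Luc's private perception, inaudible to Bart → meta-diegetic.
(3) is meta-diegetic: a remembered line, private to Luc — not present in the room, not audible to Bart.
So 1 of the 3 is non-diegetic: (1).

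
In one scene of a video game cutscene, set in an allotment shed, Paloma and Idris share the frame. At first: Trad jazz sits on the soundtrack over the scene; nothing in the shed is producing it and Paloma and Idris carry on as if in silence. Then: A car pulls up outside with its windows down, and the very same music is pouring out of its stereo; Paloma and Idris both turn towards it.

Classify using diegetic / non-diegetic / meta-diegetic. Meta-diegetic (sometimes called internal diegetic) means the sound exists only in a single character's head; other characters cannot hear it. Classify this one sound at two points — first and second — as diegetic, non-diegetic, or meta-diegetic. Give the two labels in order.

First: no in-world source exists and no character can hear it — underscore → non-diegetic.
Second: the car stereo is now a real source in the story world and the characters hear it → diegetic.

non-diegetic, diegetic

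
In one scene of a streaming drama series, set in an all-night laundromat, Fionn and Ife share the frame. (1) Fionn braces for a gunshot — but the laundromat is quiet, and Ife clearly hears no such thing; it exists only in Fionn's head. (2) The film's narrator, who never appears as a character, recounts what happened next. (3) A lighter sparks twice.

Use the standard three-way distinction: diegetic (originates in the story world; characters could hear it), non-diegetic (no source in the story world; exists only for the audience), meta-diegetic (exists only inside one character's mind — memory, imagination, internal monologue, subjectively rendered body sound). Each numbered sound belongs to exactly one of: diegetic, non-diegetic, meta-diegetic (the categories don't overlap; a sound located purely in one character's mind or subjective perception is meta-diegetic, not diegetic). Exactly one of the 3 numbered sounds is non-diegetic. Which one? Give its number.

(1) is meta-diegetic: subjective to Fionn: the laundromat is silent and Ife hears nothing.
(2) is non-diegetic: the narrator exists outside the story world, addressing only the audience.
(3) a lighter is a real object/event in the scene's world → diegetic.
Only (2) is non-diegetic.

2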